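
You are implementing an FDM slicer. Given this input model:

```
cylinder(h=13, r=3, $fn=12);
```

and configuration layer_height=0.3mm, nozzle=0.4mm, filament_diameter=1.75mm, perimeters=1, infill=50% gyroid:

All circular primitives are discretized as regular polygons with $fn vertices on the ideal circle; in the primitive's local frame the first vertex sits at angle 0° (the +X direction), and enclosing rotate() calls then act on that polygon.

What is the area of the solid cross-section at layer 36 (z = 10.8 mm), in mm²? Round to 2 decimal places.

27.00 mm²

At z = 10.8 mm: the cylinder: section is a regular 12-gon, circumradius r=3 (area = (12/2)·3.000²·sin(360°/12) = 27.00 mm²). Overall, the cross-section is a single solid region. Net area = 27.00 mm².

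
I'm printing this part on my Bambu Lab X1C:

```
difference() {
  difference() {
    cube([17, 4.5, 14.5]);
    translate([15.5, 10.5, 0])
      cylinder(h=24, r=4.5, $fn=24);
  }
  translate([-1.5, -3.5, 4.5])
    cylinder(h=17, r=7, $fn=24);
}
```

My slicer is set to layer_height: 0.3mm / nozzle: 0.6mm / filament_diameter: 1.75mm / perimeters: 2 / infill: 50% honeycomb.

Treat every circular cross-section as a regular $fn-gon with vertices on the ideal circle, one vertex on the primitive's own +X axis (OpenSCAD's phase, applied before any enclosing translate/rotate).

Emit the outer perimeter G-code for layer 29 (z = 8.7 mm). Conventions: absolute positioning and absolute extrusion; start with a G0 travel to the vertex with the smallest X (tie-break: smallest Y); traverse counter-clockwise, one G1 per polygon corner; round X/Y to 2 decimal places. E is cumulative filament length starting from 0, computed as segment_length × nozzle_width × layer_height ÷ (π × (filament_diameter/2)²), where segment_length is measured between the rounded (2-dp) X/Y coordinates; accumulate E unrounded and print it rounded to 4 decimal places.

At z = 8.7 mm: the cube (footprint 17×4.5) is included at this height; the r=4.5 cylinder at (15.5, 10.5) gives a regular 24-gon of circumradius 4.5 (constant along its height); Subtracting the remaining from the first: starting from the 17×4.5 cube, the r=4.5 cylinder at (15.5, 10.5) misses the remaining region (no effect) — 1 connected region; the cylinder at (-1.5, -3.5): section is a regular 24-gon, circumradius r=7; Taking the first minus the rest: starting from the result so far, the r=7 cylinder at (-1.5, -3.5) partially overlaps it — only the 9.65 mm² overlap (of its 152.19 mm²) is removed, clipping the outline — 1 connected region. The outline is a single polygon with 8 vertices. Extrusion per mm of travel: 0.6 × 0.3 / (π × 0.875²) = 0.074835. Accumulating E over each segment gives final E = 3.0633.

G0 X0.00 Y3.30 Z8.70
G1 X0.31 Y3.26 E0.0234
G1 X2.00 Y2.56 E0.1603
G1 X3.45 Y1.45 E0.2969
G1 X4.56 Y0.00 E0.4336
G1 X17.00 Y0.00 E1.3645
G1 X17.00 Y4.50 E1.7013
G1 X0.00 Y4.50 E2.9735
G1 X0.00 Y3.30 E3.0633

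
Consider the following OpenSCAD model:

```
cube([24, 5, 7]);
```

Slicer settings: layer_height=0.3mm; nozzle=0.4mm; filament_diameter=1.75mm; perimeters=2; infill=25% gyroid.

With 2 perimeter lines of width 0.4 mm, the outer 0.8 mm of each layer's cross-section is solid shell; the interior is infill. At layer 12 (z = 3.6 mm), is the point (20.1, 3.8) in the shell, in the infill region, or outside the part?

At z = 3.6 mm: the 24×5 cube contributes its full rectangle. Overall, the cross-section is a single solid region. The nearest boundary edge runs (24.00, 5.00)→(0.00, 5.00); distance from the point to it = 1.20 mm. The point is inside the cross-section and 1.20 mm from the nearest boundary — more than the 0.8 mm shell width (2 × 0.4), so it's in the infill interior.

infill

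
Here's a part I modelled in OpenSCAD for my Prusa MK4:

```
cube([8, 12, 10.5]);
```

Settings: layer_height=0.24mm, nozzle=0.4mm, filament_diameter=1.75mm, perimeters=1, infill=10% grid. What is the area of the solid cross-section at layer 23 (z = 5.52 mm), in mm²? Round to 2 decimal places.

At z = 5.52 mm: the 8×12 cube contributes its full rectangle (area 96.00 mm²). Overall, the cross-section is a single solid region. Net area = 96.00 mm².

96.00 mm²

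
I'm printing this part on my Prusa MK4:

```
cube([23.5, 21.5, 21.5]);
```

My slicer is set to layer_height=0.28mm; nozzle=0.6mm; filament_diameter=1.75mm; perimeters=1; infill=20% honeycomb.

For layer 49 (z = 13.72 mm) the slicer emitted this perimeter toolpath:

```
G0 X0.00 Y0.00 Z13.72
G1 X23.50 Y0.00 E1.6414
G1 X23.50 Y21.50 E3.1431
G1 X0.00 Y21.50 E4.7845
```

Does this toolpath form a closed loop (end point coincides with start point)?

Start point (G0): (0.00, 0.00). End point (last G1): the path does not return to the start — open.

no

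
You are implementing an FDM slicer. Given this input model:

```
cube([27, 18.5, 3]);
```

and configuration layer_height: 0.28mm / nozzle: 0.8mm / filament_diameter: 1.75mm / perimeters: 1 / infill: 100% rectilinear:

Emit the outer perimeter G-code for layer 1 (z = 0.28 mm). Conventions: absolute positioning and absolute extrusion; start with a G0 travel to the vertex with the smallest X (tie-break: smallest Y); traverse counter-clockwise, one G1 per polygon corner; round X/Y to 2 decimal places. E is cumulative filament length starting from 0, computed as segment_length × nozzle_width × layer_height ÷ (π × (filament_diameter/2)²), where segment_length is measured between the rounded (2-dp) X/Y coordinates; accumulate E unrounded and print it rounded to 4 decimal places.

G0 X0.00 Y0.00 Z0.28
G1 X27.00 Y0.00 E2.5145
G1 X27.00 Y18.50 E4.2373
G1 X0.00 Y18.50 E6.7518
G1 X0.00 Y0.00 E8.4747

At z = 0.28 mm: the cube (footprint 27×18.5) is included at this height. The outline is a single polygon with 4 vertices. Extrusion per mm of travel: 0.8 × 0.28 / (π × 0.875²) = 0.093128. Accumulating E over each segment gives final E = 8.4747.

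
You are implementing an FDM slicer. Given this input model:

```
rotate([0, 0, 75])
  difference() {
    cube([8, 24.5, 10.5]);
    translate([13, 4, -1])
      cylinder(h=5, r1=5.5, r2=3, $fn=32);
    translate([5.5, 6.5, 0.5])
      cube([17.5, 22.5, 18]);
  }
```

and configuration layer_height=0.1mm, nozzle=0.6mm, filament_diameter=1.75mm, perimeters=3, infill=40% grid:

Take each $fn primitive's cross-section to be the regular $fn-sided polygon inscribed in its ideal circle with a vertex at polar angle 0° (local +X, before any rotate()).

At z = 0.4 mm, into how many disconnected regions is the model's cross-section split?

1

At z = 0.4 mm: the cube (footprint 8×24.5) is included at this height; the cone at (13, 4): at t=0.280 of its height the radius interpolates to r₁+(r₂−r₁)t = 4.800, giving a regular 32-gon of that circumradius; the cube at (5.5, 6.5) is absent (z outside [0.5, 18.5]); Taking the first minus the rest: starting from the 8×24.5 cube, the cone at (13, 4) misses the remaining region (no effect) — 1 connected region; (rotated 75° about Z; rotation is an isometry so areas/perimeters/island counts are preserved). The result has 1 disconnected region.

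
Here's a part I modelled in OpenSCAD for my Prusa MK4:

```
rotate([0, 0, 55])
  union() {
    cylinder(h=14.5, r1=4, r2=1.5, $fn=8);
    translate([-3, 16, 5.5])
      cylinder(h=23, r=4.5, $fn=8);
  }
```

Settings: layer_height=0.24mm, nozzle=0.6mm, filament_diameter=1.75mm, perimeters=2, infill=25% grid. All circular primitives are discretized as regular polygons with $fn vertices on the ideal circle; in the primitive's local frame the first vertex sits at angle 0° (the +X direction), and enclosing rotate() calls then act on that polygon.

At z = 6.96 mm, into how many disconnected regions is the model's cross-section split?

2

At z = 6.96 mm: the cone contributes a regular 8-gon of circumradius 2.800 (interpolated between r1=4 and r2=1.5 at t=0.480); the cylinder at (-3, 16): section is a regular 8-gon, circumradius r=4.5; Combining (union): the 2 present regions are separate (no shared area or edge), so areas and boundary lengths simply add and each stays a separate island — 2 connected regions; (rotated 55° about Z; rotation is an isometry so areas/perimeters/island counts are preserved). The result has 2 disconnected regions.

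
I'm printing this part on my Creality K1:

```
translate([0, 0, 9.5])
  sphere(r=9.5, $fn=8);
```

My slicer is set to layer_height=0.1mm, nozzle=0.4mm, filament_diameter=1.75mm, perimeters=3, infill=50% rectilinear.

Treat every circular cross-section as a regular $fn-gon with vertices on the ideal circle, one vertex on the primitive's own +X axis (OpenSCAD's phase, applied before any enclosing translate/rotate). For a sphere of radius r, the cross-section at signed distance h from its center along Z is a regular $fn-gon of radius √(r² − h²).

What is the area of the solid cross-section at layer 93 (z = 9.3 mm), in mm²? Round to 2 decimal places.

At z = 9.3 mm: the r=9.5 sphere slices to a regular 8-gon of circumradius 9.498 (√(r²−h²) with h=0.2 from center) (area = (8/2)·9.498²·sin(360°/8) = 255.15 mm²). Overall, the cross-section is a single solid region. Net area = 255.15 mm².

255.15 mm²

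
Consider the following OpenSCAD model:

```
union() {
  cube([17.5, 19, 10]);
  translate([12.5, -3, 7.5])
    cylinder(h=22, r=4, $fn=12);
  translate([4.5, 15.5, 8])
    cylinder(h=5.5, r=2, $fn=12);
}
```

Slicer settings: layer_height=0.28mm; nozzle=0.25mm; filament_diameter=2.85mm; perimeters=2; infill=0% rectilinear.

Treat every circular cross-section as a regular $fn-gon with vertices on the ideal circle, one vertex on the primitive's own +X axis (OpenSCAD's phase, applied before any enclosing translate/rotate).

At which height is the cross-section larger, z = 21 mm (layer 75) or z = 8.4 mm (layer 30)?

layer 30 (z = 8.4 mm)

Layer 75 (z = 21): the cube does not reach this height (z outside [0, 10]); the r=4 cylinder at (12.5, -3) contributes a regular 12-gon of circumradius 4 (area = (12/2)·4.000²·sin(360°/12) = 48.00 mm²); the cylinder at (4.5, 15.5) does not reach this height (z outside [8, 13.5]); Merging all regions: only the r=4 cylinder at (12.5, -3) is present, so the union is just that shape — area = 48.00 mm². So its area = 48.00 mm². Layer 30 (z = 8.4): the 17.5×19 cube contributes its full rectangle (area 332.50 mm²); the cylinder at (12.5, -3): section is a regular 12-gon, circumradius r=4 (area = (12/2)·4.000²·sin(360°/12) = 48.00 mm²); the r=2 cylinder at (4.5, 15.5) contributes a regular 12-gon of circumradius 2 (area = (12/2)·2.000²·sin(360°/12) = 12.00 mm²); Merging all regions: the regions partially overlap — summed areas 392.50 mm² minus the doubly-counted overlap 15.14 mm² gives 377.36 mm² — area = 377.36 mm². So its area = 377.36 mm². Layer 30 is larger (377.36 vs 48.00 mm²).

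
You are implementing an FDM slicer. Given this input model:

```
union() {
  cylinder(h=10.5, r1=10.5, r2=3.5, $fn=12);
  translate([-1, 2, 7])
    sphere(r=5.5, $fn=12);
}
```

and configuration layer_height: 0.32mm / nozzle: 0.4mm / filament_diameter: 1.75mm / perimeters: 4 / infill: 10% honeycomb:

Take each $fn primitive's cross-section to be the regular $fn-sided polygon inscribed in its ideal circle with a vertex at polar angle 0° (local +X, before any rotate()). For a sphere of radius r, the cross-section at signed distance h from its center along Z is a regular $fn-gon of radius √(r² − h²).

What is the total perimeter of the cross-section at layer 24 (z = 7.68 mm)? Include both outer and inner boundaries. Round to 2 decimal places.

38.28 mm

At z = 7.68 mm: the cone contributes a regular 12-gon of circumradius 5.380 (interpolated between r1=10.5 and r2=3.5 at t=0.731) (perimeter = 2·12·5.380·sin(180°/12) = 33.42 mm); the r=5.5 sphere at (-1, 2) contributes a regular 12-gon of circumradius √(5.5²−0.68²) = 5.458 (perimeter = 2·12·5.458·sin(180°/12) = 33.90 mm); Merging all regions: the regions partially overlap (shared area 64.53 mm²), so the edge portions inside another operand are dropped and the merged outline is re-measured after clipping — boundary = 38.28 mm. Overall, the cross-section is a single solid region. Total boundary length (outer) = 38.28 mm.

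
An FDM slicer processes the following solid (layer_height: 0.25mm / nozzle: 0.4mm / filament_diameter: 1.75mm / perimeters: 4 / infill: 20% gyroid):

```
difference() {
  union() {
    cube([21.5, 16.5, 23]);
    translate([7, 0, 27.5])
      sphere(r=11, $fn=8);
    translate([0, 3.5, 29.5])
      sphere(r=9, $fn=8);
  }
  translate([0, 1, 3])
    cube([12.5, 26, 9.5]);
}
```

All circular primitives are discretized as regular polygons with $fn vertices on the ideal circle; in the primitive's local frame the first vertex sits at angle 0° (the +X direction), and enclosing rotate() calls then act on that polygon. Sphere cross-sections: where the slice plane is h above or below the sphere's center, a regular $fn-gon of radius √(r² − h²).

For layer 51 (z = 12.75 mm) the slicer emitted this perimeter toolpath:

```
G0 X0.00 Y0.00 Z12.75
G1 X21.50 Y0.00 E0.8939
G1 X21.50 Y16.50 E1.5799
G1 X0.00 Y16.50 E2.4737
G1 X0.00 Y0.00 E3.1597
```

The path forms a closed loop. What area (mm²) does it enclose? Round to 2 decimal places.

354.75 mm²

Apply the shoelace formula to the sequence of (X, Y) vertices; enclosed area = 354.75 mm².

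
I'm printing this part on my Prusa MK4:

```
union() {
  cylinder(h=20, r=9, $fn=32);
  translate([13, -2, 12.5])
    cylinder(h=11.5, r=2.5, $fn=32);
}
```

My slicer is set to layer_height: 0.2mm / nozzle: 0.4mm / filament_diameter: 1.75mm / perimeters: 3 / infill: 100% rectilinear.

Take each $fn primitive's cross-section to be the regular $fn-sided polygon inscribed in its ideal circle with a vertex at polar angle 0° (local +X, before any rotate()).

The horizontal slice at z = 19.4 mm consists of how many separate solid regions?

At z = 19.4 mm: the r=9 cylinder contributes a regular 32-gon of circumradius 9; the r=2.5 cylinder at (13, -2) gives a regular 32-gon of circumradius 2.5 (constant along its height); Merging all regions: the 2 present regions are separate (no shared area or edge), so areas and boundary lengths simply add and each stays a separate island — 2 connected regions. The result has 2 disconnected regions.

2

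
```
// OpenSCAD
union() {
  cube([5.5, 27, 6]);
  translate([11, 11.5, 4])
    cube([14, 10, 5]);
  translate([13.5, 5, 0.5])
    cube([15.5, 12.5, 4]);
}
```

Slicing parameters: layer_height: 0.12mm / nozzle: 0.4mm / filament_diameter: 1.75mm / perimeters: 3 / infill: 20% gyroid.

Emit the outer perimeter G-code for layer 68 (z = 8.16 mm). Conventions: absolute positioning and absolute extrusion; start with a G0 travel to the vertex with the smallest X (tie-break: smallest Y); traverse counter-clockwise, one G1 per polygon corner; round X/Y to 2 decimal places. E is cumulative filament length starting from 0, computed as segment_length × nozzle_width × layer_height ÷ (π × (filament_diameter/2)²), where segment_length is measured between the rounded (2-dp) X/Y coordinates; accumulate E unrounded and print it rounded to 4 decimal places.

At z = 8.16 mm: the cube is not intersected at this z (z outside [0, 6]); the 14×10 cube at (11, 11.5) contributes its full rectangle; the cube at (13.5, 5) is absent (z outside [0.5, 4.5]); Taking the union: only the 14×10 cube at (11, 11.5) is present, so the union is just that shape — 1 connected region. The outline is a single polygon with 4 vertices. Extrusion per mm of travel: 0.4 × 0.12 / (π × 0.875²) = 0.019956. Accumulating E over each segment gives final E = 0.9579.

G0 X11.00 Y11.50 Z8.16
G1 X25.00 Y11.50 E0.2794
G1 X25.00 Y21.50 E0.4789
G1 X11.00 Y21.50 E0.7583
G1 X11.00 Y11.50 E0.9579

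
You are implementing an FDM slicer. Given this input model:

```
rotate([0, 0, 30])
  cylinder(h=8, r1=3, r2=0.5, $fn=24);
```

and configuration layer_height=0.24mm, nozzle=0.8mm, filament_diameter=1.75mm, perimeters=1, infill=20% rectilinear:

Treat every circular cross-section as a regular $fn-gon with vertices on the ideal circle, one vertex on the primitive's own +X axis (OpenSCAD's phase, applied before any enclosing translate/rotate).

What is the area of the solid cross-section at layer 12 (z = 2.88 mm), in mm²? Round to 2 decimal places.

At z = 2.88 mm: the cone contributes a regular 24-gon of circumradius 2.100 (interpolated between r1=3 and r2=0.5 at t=0.360) (area = (24/2)·2.100²·sin(360°/24) = 13.70 mm²); (rotated 30° about Z; rotation is an isometry so areas/perimeters/island counts are preserved). Overall, the cross-section is a single solid region. Net area = 13.70 mm².

13.70 mm²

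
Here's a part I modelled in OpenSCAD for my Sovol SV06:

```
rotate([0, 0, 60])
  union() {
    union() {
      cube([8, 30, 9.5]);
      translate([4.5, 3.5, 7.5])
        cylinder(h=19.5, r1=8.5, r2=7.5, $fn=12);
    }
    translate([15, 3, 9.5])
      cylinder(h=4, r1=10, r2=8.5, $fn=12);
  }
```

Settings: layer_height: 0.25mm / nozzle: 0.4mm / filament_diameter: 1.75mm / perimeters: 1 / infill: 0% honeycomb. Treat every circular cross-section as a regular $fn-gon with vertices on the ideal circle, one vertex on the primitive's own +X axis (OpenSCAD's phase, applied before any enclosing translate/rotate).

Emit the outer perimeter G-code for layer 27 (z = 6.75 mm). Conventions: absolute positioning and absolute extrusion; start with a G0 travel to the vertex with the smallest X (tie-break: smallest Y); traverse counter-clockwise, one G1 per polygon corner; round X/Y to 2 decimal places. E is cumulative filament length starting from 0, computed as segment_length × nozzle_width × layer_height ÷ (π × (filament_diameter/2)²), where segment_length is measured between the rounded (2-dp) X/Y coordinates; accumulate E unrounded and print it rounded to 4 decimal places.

At z = 6.75 mm: the 8×30 cube contributes its full rectangle; the cone at (4.5, 3.5) is absent (z outside [7.5, 27]); Taking the union: only the 8×30 cube is present, so the union is just that shape — 1 connected region; the cone at (15, 3) is absent (z outside [9.5, 13.5]); Combining (union): only the result so far is present, so the union is just that shape — 1 connected region; (rotated 60° about Z; rotation is an isometry so areas/perimeters/island counts are preserved). The outline is a single polygon with 4 vertices. Extrusion per mm of travel: 0.4 × 0.25 / (π × 0.875²) = 0.041575. Accumulating E over each segment gives final E = 3.1598.

G0 X-25.98 Y15.00 Z6.75
G1 X0.00 Y0.00 E1.2472
G1 X4.00 Y6.93 E1.5799
G1 X-21.98 Y21.93 E2.8271
G1 X-25.98 Y15.00 E3.1598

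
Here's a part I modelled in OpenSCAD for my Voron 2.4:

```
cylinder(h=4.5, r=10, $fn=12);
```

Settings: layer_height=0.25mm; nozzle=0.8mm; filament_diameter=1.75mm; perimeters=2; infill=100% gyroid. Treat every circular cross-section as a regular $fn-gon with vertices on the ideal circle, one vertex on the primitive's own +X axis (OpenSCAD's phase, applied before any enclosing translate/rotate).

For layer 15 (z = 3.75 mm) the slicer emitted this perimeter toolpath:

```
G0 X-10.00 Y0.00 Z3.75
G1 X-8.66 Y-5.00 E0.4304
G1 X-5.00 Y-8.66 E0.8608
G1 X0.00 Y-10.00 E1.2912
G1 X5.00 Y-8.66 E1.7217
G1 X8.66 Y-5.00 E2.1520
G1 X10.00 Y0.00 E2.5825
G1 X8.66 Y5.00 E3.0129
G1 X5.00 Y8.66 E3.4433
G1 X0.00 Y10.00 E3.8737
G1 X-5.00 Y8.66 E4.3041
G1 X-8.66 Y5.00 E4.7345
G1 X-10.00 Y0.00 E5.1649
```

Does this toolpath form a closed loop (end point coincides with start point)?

Start point (G0): (-10.00, 0.00). End point (last G1): the path returns to the start — closed.

yes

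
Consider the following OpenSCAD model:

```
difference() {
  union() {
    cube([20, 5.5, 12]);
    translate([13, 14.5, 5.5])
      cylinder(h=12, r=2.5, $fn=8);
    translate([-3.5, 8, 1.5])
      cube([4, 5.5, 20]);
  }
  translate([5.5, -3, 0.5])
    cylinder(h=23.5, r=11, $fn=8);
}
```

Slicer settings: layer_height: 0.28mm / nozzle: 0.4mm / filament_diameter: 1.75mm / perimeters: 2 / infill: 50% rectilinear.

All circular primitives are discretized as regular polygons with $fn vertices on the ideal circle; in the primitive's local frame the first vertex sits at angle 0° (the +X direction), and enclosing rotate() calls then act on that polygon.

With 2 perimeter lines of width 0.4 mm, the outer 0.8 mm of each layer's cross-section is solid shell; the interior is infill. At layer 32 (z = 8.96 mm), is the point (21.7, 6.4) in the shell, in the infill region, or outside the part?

At z = 8.96 mm: the cube (footprint 20×5.5) is included at this height; the r=2.5 cylinder at (13, 14.5) contributes a regular 8-gon of circumradius 2.5; the cube at (-3.5, 8) (footprint 4×5.5) is included at this height; Combining (union): the 3 present regions are separate (no shared area or edge), so areas and boundary lengths simply add and each stays a separate island — 3 connected regions; the r=11 cylinder at (5.5, -3) gives a regular 8-gon of circumradius 11 (constant along its height); Taking the first minus the rest: starting from that combined region, the r=11 cylinder at (5.5, -3) partially overlaps it — only the 77.13 mm² overlap (of its 342.24 mm²) is removed, clipping the outline — 3 connected regions. Overall, the cross-section has 3 separate islands. The nearest boundary edge runs (11.54, 5.50)→(20.00, 5.50); distance from the point to it = 1.92 mm. The point is not inside any of the regions above, so it lies outside the cross-section (1.92 mm from the nearest boundary).

outside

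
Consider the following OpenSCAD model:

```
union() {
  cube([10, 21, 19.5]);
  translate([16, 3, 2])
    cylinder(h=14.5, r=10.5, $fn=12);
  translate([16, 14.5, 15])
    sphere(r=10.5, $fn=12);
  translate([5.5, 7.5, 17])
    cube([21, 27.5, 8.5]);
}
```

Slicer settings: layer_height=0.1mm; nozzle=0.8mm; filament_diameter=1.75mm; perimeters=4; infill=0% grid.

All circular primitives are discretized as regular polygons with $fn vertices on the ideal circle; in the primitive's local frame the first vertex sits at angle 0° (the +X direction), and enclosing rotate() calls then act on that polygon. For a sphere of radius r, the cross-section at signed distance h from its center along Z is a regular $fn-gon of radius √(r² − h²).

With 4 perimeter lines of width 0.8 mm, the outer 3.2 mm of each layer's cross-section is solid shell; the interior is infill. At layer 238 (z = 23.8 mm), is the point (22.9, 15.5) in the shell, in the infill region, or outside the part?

infill

At z = 23.8 mm: the cube is not intersected at this z (z outside [0, 19.5]); the cylinder at (16, 3) is not intersected at this z (z outside [2, 16.5]); the r=10.5 sphere at (16, 14.5) contributes a regular 12-gon of circumradius √(10.5²−8.8²) = 5.728; the 21×27.5 cube at (5.5, 7.5) contributes its full rectangle; Taking the union: the r=10.5 sphere at (16, 14.5) lies entirely inside the 21×27.5 cube at (5.5, 7.5), so the union is just the 21×27.5 cube at (5.5, 7.5) — 1 connected region. Overall, the cross-section is a single solid region. The nearest boundary edge runs (26.50, 35.00)→(26.50, 7.50); distance from the point to it = 3.60 mm. The point is inside the cross-section and 3.60 mm from the nearest boundary — more than the 3.2 mm shell width (4 × 0.8), so it's in the infill interior.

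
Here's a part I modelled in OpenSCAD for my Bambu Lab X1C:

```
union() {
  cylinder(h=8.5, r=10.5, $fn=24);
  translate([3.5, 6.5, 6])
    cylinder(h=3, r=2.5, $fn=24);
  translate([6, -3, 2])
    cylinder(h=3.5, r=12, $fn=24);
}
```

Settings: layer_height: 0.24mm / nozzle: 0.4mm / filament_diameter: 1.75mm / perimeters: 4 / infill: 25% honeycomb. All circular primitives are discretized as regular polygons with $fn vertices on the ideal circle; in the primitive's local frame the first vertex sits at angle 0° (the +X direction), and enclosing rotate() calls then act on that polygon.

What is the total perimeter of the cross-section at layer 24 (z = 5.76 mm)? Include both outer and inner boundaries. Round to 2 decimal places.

At z = 5.76 mm: the r=10.5 cylinder contributes a regular 24-gon of circumradius 10.5 (perimeter = 2·24·10.500·sin(180°/24) = 65.79 mm); the cylinder at (3.5, 6.5) does not reach this height (z outside [6, 9]); the cylinder at (6, -3) does not reach this height (z outside [2, 5.5]); Taking the union: only the r=10.5 cylinder is present, so the union is just that shape — boundary = 65.79 mm. Overall, the cross-section is a single solid region. Total boundary length (outer) = 65.79 mm.

65.79 mm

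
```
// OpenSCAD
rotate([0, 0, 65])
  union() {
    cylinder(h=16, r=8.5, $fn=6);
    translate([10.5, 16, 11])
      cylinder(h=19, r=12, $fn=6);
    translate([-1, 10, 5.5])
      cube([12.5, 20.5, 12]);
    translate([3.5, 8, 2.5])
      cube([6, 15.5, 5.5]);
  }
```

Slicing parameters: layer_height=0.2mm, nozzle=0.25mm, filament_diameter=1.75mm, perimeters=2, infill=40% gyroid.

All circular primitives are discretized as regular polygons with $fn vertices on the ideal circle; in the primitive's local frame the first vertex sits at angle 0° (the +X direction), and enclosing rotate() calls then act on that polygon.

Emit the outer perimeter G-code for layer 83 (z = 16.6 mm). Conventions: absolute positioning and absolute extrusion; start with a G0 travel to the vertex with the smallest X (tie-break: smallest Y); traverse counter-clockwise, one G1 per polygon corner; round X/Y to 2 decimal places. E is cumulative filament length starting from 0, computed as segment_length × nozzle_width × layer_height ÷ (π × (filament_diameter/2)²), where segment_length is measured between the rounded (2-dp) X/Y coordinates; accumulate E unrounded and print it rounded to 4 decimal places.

At z = 16.6 mm: the cylinder is not intersected at this z (z outside [0, 16]); the r=12 cylinder at (10.5, 16) contributes a regular 6-gon of circumradius 12; the 12.5×20.5 cube at (-1, 10) contributes its full rectangle; the cube at (3.5, 8) does not reach this height (z outside [2.5, 8]); Taking the union: the regions partially overlap (shared area 171.10 mm²), so overlapping operands fuse into one piece — 1 connected region; (rotated 65° about Z; rotation is an isometry so areas/perimeters/island counts are preserved). The outline is a single polygon with 12 vertices. Extrusion per mm of travel: 0.25 × 0.2 / (π × 0.875²) = 0.020788. Accumulating E over each segment gives final E = 1.7962.

G0 X-28.07 Y11.98 Z16.60
G1 X-15.71 Y6.22 E0.2835
G1 X-15.13 Y5.40 E0.3043
G1 X-14.14 Y5.49 E0.3250
G1 X-9.49 Y3.32 E0.4317
G1 X-8.23 Y6.01 E0.4934
G1 X-3.18 Y6.45 E0.5988
G1 X1.89 Y17.32 E0.8481
G1 X-4.99 Y27.15 E1.0976
G1 X-16.95 Y26.11 E1.3471
G1 X-19.06 Y21.58 E1.4510
G1 X-22.78 Y23.31 E1.5363
G1 X-28.07 Y11.98 E1.7962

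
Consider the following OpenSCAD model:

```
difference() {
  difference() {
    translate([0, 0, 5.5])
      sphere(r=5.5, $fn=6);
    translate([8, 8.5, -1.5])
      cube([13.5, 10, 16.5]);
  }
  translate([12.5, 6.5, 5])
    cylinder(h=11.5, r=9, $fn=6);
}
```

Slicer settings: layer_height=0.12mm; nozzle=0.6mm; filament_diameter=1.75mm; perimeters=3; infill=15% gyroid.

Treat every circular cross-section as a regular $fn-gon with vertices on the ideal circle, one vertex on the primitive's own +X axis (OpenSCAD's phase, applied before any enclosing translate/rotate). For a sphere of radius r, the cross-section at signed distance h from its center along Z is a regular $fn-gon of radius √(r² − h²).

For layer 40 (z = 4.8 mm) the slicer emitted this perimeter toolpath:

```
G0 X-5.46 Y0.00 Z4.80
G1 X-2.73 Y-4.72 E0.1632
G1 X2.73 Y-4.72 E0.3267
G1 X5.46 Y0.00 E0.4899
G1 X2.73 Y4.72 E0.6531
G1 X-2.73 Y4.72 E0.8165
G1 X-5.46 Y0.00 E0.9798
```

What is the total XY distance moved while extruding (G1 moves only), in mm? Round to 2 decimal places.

32.73 mm

Sum the Euclidean lengths of each G1 segment: total = 32.73 mm.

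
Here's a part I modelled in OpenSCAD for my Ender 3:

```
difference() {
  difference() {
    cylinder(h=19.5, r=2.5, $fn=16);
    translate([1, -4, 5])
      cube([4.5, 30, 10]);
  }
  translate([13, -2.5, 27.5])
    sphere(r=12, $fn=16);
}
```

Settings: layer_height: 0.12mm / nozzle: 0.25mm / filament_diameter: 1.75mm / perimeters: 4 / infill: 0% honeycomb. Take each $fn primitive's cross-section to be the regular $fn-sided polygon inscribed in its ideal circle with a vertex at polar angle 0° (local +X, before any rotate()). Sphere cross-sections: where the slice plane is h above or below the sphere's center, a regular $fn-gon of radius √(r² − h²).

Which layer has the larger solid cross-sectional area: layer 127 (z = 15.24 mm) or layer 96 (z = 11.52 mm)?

layer 127 (z = 15.24 mm)

Layer 127 (z = 15.24): the r=2.5 cylinder contributes a regular 16-gon of circumradius 2.5 (area = (16/2)·2.500²·sin(360°/16) = 19.13 mm²); the cube at (1, -4) does not reach this height (z outside [5, 15]); Subtracting the remaining from the first: none of the subtracted shapes is present at this height, so the r=2.5 cylinder is unchanged — area = 19.13 mm²; the sphere at (13, -2.5) does not reach this height (|z−center|=12.260 > r=12); Subtracting the remaining from the first: none of the subtracted shapes is present at this height, so the result so far is unchanged — area = 19.13 mm². So its area = 19.13 mm². Layer 96 (z = 11.52): the r=2.5 cylinder contributes a regular 16-gon of circumradius 2.5 (area = (16/2)·2.500²·sin(360°/16) = 19.13 mm²); the cube at (1, -4) is present — its section is the full 4.5×30 rectangle (area 135.00 mm²); Taking the first minus the rest: starting from the r=2.5 cylinder (19.13 mm²), the 4.5×30 cube at (1, -4) partially overlaps it — only the 4.77 mm² overlap (of its 135.00 mm²) is removed, clipping the outline — area = 14.37 mm²; the sphere at (13, -2.5) is absent (|z−center|=15.980 > r=12); Taking the first minus the rest: none of the subtracted shapes is present at this height, so the result so far is unchanged — area = 14.37 mm². So its area = 14.37 mm². Layer 127 is larger (19.13 vs 14.37 mm²).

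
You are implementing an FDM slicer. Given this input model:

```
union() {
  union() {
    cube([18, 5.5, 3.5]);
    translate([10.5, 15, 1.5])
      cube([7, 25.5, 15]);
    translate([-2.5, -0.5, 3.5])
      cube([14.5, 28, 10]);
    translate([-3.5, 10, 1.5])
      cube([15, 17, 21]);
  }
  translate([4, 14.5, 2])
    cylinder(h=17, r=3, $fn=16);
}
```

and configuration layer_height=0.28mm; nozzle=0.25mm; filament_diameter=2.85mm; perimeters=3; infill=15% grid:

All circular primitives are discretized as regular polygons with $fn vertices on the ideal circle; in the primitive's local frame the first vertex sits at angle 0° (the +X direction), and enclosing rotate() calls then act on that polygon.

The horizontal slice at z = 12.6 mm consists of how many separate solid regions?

1

At z = 12.6 mm: the cube is absent (z outside [0, 3.5]); the cube at (10.5, 15) is present — its section is the full 7×25.5 rectangle; the cube at (-2.5, -0.5) (footprint 14.5×28) is included at this height; the 15×17 cube at (-3.5, 10) contributes its full rectangle; Taking the union: the regions partially overlap (shared area 256.75 mm²), so overlapping operands fuse into one piece — 1 connected region; the cylinder at (4, 14.5): section is a regular 16-gon, circumradius r=3; Taking the union: the r=3 cylinder at (4, 14.5) lies entirely inside that combined region, so the union is just that combined region — 1 connected region. The result has 1 disconnected region.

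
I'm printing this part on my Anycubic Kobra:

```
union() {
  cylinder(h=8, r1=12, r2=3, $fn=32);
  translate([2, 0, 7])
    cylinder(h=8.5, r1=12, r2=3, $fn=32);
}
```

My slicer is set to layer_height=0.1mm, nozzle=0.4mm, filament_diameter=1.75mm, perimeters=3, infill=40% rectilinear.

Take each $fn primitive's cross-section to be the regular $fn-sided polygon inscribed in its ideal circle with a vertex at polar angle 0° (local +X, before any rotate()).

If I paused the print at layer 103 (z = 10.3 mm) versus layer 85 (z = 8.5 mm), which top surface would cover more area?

layer 85 (z = 8.5 mm)

Layer 103 (z = 10.3): the cone is not intersected at this z (z outside [0, 8]); the cone at (2, 0) contributes a regular 32-gon of circumradius 8.506 (interpolated between r1=12 and r2=3 at t=0.388) (area = (32/2)·8.506²·sin(360°/32) = 225.84 mm²); Merging all regions: only the cone at (2, 0) is present, so the union is just that shape — area = 225.84 mm². So its area = 225.84 mm². Layer 85 (z = 8.5): the cone is absent (z outside [0, 8]); the cone at (2, 0) contributes a regular 32-gon of circumradius 10.412 (interpolated between r1=12 and r2=3 at t=0.176) (area = (32/2)·10.412²·sin(360°/32) = 338.38 mm²); Taking the union: only the cone at (2, 0) is present, so the union is just that shape — area = 338.38 mm². So its area = 338.38 mm². Layer 85 is larger (338.38 vs 225.84 mm²).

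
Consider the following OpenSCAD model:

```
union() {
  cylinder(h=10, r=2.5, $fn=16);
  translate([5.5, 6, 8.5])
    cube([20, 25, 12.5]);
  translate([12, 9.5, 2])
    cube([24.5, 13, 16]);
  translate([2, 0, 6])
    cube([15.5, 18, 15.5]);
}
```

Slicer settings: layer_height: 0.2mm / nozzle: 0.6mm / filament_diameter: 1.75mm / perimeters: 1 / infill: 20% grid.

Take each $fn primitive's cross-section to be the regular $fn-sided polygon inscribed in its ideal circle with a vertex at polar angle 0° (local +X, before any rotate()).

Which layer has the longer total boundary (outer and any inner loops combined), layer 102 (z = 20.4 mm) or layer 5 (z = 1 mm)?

Layer 102 (z = 20.4): the cylinder is absent (z outside [0, 10]); the 20×25 cube at (5.5, 6) contributes its full rectangle (perimeter 90.00 mm); the cube at (12, 9.5) is not intersected at this z (z outside [2, 18]); the cube at (2, 0) is present — its section is the full 15.5×18 rectangle (perimeter 67.00 mm); Taking the union: the regions partially overlap (shared area 144.00 mm²), so the edge portions inside another operand are dropped and the merged outline is re-measured after clipping — boundary = 109.00 mm. So its perimeter = 109.00 mm. Layer 5 (z = 1): the r=2.5 cylinder gives a regular 16-gon of circumradius 2.5 (constant along its height) (perimeter = 2·16·2.500·sin(180°/16) = 15.61 mm); the cube at (5.5, 6) is not intersected at this z (z outside [8.5, 21]); the cube at (12, 9.5) is not intersected at this z (z outside [2, 18]); the cube at (2, 0) does not reach this height (z outside [6, 21.5]); Combining (union): only the r=2.5 cylinder is present, so the union is just that shape — boundary = 15.61 mm. So its perimeter = 15.61 mm. Layer 102 is larger (109.00 vs 15.61 mm).

layer 102 (z = 20.4 mm)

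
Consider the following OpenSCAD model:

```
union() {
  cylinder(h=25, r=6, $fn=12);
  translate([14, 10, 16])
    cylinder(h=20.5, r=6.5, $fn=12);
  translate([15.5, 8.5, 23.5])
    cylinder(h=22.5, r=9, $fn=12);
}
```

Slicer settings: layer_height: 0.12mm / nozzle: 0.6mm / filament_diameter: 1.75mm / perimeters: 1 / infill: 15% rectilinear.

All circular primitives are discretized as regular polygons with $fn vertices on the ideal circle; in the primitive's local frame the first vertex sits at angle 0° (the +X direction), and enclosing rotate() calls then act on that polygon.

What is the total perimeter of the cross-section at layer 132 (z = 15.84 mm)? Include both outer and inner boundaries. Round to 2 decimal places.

37.27 mm

At z = 15.84 mm: the r=6 cylinder gives a regular 12-gon of circumradius 6 (constant along its height) (perimeter = 2·12·6.000·sin(180°/12) = 37.27 mm); the cylinder at (14, 10) does not reach this height (z outside [16, 36.5]); the cylinder at (15.5, 8.5) is not intersected at this z (z outside [23.5, 46]); Combining (union): only the r=6 cylinder is present, so the union is just that shape — boundary = 37.27 mm. Overall, the cross-section is a single solid region. Total boundary length (outer) = 37.27 mm.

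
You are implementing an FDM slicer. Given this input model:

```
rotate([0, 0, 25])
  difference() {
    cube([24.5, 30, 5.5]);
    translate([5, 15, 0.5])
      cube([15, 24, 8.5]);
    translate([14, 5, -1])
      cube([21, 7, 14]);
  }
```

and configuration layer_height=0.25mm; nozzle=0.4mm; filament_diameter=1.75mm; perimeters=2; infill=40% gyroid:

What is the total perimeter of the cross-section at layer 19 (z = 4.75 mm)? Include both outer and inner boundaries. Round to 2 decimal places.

160.00 mm

At z = 4.75 mm: the cube (footprint 24.5×30) is included at this height (perimeter 109.00 mm); the cube at (5, 15) is present — its section is the full 15×24 rectangle (perimeter 78.00 mm); the 21×7 cube at (14, 5) contributes its full rectangle (perimeter 56.00 mm); Subtracting the remaining from the first: starting from the 24.5×30 cube, the 15×24 cube at (5, 15) partially overlaps it — only the 225.00 mm² overlap (of its 360.00 mm²) is removed, clipping the outline; the 21×7 cube at (14, 5) partially overlaps it — only the 73.50 mm² overlap (of its 147.00 mm²) is removed, clipping the outline — boundary = 160.00 mm; (rotated 25° about Z; rotation is an isometry so areas/perimeters/island counts are preserved). Overall, the cross-section is a single solid region. Total boundary length (outer) = 160.00 mm.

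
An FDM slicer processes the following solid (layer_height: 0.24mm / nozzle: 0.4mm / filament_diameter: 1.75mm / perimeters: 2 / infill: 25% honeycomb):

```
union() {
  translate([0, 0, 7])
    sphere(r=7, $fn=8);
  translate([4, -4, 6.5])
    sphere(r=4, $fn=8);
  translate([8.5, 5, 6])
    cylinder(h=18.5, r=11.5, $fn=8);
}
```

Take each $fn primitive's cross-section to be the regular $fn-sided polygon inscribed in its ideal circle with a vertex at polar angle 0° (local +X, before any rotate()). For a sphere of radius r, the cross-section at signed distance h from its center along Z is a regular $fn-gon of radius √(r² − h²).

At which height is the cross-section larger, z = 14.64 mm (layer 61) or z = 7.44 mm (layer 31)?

Layer 61 (z = 14.64): the sphere is not intersected at this z (|z−center|=7.640 > r=7); the sphere at (4, -4) is absent (|z−center|=8.140 > r=4); the cylinder at (8.5, 5): section is a regular 8-gon, circumradius r=11.5 (area = (8/2)·11.500²·sin(360°/8) = 374.06 mm²); Taking the union: only the r=11.5 cylinder at (8.5, 5) is present, so the union is just that shape — area = 374.06 mm². So its area = 374.06 mm². Layer 31 (z = 7.44): the sphere: section is a regular 8-gon, circumradius = √(r²−h²) = √(7²−0.44²) = 6.986 (area = (8/2)·6.986²·sin(360°/8) = 138.05 mm²); the r=4 sphere at (4, -4) slices to a regular 8-gon of circumradius 3.888 (√(r²−h²) with h=0.94 from center) (area = (8/2)·3.888²·sin(360°/8) = 42.76 mm²); the r=11.5 cylinder at (8.5, 5) gives a regular 8-gon of circumradius 11.5 (constant along its height) (area = (8/2)·11.500²·sin(360°/8) = 374.06 mm²); Taking the union: the regions partially overlap — summed areas 554.86 mm² minus the doubly-counted overlap 107.17 mm² gives 447.69 mm² — area = 447.69 mm². So its area = 447.69 mm². Layer 31 is larger (447.69 vs 374.06 mm²).

layer 31 (z = 7.44 mm)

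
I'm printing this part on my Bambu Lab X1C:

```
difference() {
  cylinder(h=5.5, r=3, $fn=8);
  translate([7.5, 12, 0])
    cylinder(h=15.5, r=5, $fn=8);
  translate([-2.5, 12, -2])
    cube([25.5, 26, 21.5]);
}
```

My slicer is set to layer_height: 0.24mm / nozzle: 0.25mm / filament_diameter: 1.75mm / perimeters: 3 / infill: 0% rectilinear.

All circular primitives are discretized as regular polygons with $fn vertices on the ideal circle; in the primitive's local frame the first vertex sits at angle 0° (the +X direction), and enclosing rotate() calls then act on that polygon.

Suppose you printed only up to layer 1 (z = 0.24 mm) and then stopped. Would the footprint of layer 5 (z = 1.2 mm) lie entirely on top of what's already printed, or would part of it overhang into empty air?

Compare the two slices. At z = 0.24: the r=3 cylinder gives a regular 8-gon of circumradius 3 (constant along its height) (area = (8/2)·3.000²·sin(360°/8) = 25.46 mm²); the r=5 cylinder at (7.5, 12) contributes a regular 8-gon of circumradius 5 (area = (8/2)·5.000²·sin(360°/8) = 70.71 mm²); the cube at (-2.5, 12) (footprint 25.5×26) is included at this height (area 663.00 mm²); After the difference (first − rest): starting from the r=3 cylinder (25.46 mm²), the r=5 cylinder at (7.5, 12) misses the remaining region (no effect); the 25.5×26 cube at (-2.5, 12) misses the remaining region (no effect) — area = 25.46 mm². At z = 1.2: the cylinder: section is a regular 8-gon, circumradius r=3 (area = (8/2)·3.000²·sin(360°/8) = 25.46 mm²); the cylinder at (7.5, 12): section is a regular 8-gon, circumradius r=5 (area = (8/2)·5.000²·sin(360°/8) = 70.71 mm²); the 25.5×26 cube at (-2.5, 12) contributes its full rectangle (area 663.00 mm²); After the difference (first − rest): starting from the r=3 cylinder (25.46 mm²), the r=5 cylinder at (7.5, 12) misses the remaining region (no effect); the 25.5×26 cube at (-2.5, 12) misses the remaining region (no effect) — area = 25.46 mm². Checking containment: the cross-section at z = 1.2 is a subset of the cross-section at z = 0.24.

entirely on top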